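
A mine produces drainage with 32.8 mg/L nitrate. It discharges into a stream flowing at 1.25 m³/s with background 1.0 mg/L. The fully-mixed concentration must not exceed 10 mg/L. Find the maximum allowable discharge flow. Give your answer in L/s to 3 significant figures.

493 L/s

Mass balance at complete mixing: C_std·(Q_w + Q_r) = Q_w·C_e + Q_r·C_b.
Rearranging, Q_w = Q_r·(C_std − C_b)/(C_e − C_std) = 1.25·(10 − 1) / (32.8 − 10) = 0.4934 m³/s.
= 493.4 L/s.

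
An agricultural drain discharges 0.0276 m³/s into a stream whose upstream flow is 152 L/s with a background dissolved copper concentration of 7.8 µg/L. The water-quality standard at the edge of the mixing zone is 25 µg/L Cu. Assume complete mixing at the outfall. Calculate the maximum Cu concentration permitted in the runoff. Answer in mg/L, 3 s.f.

0.120 mg/L

152 L/s = 0.152 m³/s.
7.8 µg/L = 0.0078 mg/L.
25 µg/L = 0.025 mg/L.
Mass balance: 0.025·0.1796 = 0.0276·Cₑ + 0.152·0.0078.
Cₑ = (0.00449 − 0.001186) / 0.0276 = 0.1197 mg/L.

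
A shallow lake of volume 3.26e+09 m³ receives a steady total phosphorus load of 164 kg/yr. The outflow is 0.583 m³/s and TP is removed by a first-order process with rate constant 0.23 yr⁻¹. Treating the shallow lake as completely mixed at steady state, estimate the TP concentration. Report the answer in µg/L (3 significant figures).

0.213 µg/L

Outflow Q = 0.583 m³/s × 3.156e+07 s/yr = 1.84e+07 m³/yr.
Steady-state CSTR mass balance: W = Q·C + k·V·C, so C = W/(Q + kV).
Q + kV = 1.84e+07 + 0.23·3.26e+09 = 7.682e+08 m³/yr.
C = 164/7.682e+08 = 2.135e-07 kg/m³ = 0.0002135 mg/L = 0.2135 µg/L.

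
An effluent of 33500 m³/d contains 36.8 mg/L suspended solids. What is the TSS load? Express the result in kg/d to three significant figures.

1230 kg/d

33500 m³/d = 0.3877 m³/s.
Mass flux = Q·C = 0.3877 m³/s × 36.8 g/m³ = 14.27 g/s.
= 14.27 g/s × 86.4 = 1233 kg/d.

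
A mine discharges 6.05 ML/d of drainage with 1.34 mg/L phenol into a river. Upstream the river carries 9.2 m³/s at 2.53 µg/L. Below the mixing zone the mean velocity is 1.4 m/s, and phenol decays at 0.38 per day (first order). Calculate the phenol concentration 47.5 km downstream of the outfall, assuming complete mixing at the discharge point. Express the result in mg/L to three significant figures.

6.05 ML/d = 0.07002 m³/s.
2.53 µg/L = 0.00253 mg/L.
After complete mixing, C₀ = (0.07002·1.34 + 9.2·0.00253) / 9.27 = 0.01263 mg/L.
Travel time t = 4.75e+04 m / 1.4 m/s = 3.393e+04 s = 0.3927 d.
C = 0.01263·exp(−0.38·0.3927) = 0.01263·0.8614 = 0.01088 mg/L.

0.0109 mg/L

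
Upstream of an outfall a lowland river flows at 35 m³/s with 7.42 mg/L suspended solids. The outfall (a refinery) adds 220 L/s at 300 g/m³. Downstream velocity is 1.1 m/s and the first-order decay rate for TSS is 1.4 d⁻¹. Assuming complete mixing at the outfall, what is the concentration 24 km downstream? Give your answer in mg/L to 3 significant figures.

220 L/s = 0.22 m³/s.
After complete mixing, C₀ = (0.22·300 + 35·7.42) / 35.22 = 9.248 mg/L.
Travel time t = 2.4e+04 m / 1.1 m/s = 2.182e+04 s = 0.2525 d.
C = 9.248·exp(−1.4·0.2525) = 9.248·0.7022 = 6.494 mg/L.

6.49 mg/L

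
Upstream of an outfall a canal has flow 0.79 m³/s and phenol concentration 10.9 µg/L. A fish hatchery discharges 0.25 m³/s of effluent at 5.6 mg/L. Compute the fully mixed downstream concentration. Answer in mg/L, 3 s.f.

1.35 mg/L

10.9 µg/L = 0.0109 mg/L.
By mass balance at complete mixing, C = (0.25·5.6 + 0.79·0.0109) / (0.25 + 0.79) = 1.409/1.04 = 1.354 mg/L.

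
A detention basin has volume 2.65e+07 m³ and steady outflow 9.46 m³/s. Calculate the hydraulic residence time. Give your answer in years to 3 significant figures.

0.0888 yr

Q = 9.46 m³/s × 3.156e+07 s/yr = 2.985e+08 m³/yr.
Hydraulic residence time τ = V/Q = 2.65e+07/2.985e+08 = 0.08877 yr.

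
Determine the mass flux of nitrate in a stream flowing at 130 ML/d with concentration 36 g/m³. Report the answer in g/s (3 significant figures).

54.2 g/s

130 ML/d = 1.505 m³/s.
Mass flux = Q·C = 1.505 m³/s × 36 g/m³ = 54.17 g/s.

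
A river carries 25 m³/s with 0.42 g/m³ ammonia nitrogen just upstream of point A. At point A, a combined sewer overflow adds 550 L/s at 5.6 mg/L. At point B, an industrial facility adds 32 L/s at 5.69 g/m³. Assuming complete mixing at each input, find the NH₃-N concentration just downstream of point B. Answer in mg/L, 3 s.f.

0.538 mg/L

550 L/s = 0.55 m³/s.
After input A: C = (25·0.42 + 0.55·5.6) / 25.55 = 0.5315 mg/L.
32 L/s = 0.032 m³/s.
After input B: C = (25.55·0.5315 + 0.032·5.69) / 25.58 = 0.538 mg/L.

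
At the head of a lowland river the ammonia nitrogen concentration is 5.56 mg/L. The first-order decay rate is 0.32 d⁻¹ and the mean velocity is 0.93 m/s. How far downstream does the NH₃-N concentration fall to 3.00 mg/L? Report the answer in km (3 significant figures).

155 km

From C = C₀·e^(−kt), t = ln(C₀/C)/k = ln(5.56/3.00)/0.32 = 0.617/0.32 = 1.928 d.
Distance = v·t = 0.93 m/s × 1.666e+05 s = 1.549e+05 m = 154.9 km.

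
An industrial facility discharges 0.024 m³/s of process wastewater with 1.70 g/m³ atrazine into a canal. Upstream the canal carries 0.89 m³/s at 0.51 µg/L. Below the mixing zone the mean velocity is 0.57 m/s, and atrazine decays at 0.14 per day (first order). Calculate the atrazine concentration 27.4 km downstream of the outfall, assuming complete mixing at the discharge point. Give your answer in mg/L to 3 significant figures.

0.51 µg/L = 0.00051 mg/L.
After complete mixing, C₀ = (0.024·1.7 + 0.89·0.00051) / 0.914 = 0.04514 mg/L.
Travel time t = 2.74e+04 m / 0.57 m/s = 4.807e+04 s = 0.5564 d.
C = 0.04514·exp(−0.14·0.5564) = 0.04514·0.9251 = 0.04175 mg/L.

0.0418 mg/L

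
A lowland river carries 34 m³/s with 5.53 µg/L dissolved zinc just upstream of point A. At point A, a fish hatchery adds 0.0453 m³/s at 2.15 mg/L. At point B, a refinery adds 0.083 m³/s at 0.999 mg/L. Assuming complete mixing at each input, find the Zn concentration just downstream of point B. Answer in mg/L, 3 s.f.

0.0108 mg/L

5.53 µg/L = 0.00553 mg/L.
After input A: C = (34·0.00553 + 0.0453·2.15) / 34.05 = 0.008383 mg/L.
After input B: C = (34.05·0.008383 + 0.083·0.999) / 34.13 = 0.01079 mg/L.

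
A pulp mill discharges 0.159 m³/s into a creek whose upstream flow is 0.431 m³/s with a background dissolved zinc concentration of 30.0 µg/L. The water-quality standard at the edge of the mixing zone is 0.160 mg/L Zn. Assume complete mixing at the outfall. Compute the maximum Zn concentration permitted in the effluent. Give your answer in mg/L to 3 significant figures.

0.512 mg/L

30.0 µg/L = 0.03 mg/L.
Mass balance: 0.16·0.59 = 0.159·Cₑ + 0.431·0.03.
Cₑ = (0.0944 − 0.01293) / 0.159 = 0.5124 mg/L.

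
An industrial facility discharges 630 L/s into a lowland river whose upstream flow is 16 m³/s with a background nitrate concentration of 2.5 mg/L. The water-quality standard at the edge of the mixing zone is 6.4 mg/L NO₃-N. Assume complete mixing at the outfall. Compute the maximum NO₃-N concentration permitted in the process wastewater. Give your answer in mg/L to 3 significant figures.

105 mg/L

630 L/s = 0.63 m³/s.
Mass balance: 6.4·16.63 = 0.63·Cₑ + 16·2.5.
Cₑ = (106.4 − 40) / 0.63 = 105.4 mg/L.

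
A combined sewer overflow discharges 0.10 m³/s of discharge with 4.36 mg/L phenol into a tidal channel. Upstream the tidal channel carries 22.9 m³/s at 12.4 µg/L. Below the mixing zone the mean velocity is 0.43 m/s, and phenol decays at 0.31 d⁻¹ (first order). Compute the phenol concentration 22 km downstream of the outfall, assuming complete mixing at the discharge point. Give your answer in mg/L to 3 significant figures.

0.0261 mg/L

12.4 µg/L = 0.0124 mg/L.
After complete mixing, C₀ = (0.1·4.36 + 22.9·0.0124) / 23 = 0.0313 mg/L.
Travel time t = 2.2e+04 m / 0.43 m/s = 5.116e+04 s = 0.5922 d.
C = 0.0313·exp(−0.31·0.5922) = 0.0313·0.8323 = 0.02605 mg/L.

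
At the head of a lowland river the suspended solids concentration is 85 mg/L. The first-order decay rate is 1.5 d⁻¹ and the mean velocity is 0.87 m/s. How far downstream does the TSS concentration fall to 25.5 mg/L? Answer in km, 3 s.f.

60.3 km

From C = C₀·e^(−kt), t = ln(C₀/C)/k = ln(85/25.5)/1.5 = 1.204/1.5 = 0.8026 d.
Distance = v·t = 0.87 m/s × 6.935e+04 s = 6.033e+04 m = 60.33 km.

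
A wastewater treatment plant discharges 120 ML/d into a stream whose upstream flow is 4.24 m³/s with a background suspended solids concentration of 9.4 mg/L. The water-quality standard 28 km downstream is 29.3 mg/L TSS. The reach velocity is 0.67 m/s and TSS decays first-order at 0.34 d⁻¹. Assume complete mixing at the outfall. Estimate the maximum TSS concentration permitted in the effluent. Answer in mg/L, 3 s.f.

111 mg/L

120 ML/d = 1.389 m³/s.
Travel time to the compliance point: t = 2.8e+04/0.67 = 4.179e+04 s = 0.4837 d; decay factor exp(−0.34·0.4837) = 0.8484.
So the concentration just after mixing may be at most 29.3/0.8484 = 34.54 mg/L.
Mass balance: 34.54·5.629 = 1.389·Cₑ + 4.24·9.4.
Cₑ = (194.4 − 39.86) / 1.389 = 111.3 mg/L.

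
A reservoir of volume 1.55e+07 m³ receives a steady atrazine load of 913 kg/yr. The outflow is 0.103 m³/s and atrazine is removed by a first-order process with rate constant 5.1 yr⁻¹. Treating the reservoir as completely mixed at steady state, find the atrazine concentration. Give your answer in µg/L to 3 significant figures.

Outflow Q = 0.103 m³/s × 3.156e+07 s/yr = 3.25e+06 m³/yr.
Steady-state CSTR mass balance: W = Q·C + k·V·C, so C = W/(Q + kV).
Q + kV = 3.25e+06 + 5.1·1.55e+07 = 8.23e+07 m³/yr.
C = 913/8.23e+07 = 1.109e-05 kg/m³ = 0.01109 mg/L = 11.09 µg/L.

11.1 µg/L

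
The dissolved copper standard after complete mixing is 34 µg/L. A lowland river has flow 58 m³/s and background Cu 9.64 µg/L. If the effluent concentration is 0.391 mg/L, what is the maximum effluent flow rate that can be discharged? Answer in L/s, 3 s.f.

9.64 µg/L = 0.00964 mg/L.
34 µg/L = 0.034 mg/L.
Mass balance at complete mixing: C_std·(Q_w + Q_r) = Q_w·C_e + Q_r·C_b.
Rearranging, Q_w = Q_r·(C_std − C_b)/(C_e − C_std) = 58·(0.034 − 0.00964) / (0.391 − 0.034) = 3.958 m³/s.
= 3958 L/s.

3960 L/s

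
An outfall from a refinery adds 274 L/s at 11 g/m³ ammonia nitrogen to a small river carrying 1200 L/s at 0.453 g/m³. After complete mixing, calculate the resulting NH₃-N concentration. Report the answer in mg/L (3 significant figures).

274 L/s = 0.274 m³/s.
1200 L/s = 1.2 m³/s.
By mass balance at complete mixing, C = (0.274·11 + 1.2·0.453) / (0.274 + 1.2) = 3.558/1.474 = 2.414 mg/L.

2.41 mg/L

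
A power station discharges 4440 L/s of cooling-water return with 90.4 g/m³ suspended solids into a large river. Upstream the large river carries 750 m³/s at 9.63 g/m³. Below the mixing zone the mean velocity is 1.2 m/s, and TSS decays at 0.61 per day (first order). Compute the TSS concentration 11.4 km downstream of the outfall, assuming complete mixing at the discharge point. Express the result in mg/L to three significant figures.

9.45 mg/L

4440 L/s = 4.44 m³/s.
After complete mixing, C₀ = (4.44·90.4 + 750·9.63) / 754.4 = 10.11 mg/L.
Travel time t = 1.14e+04 m / 1.2 m/s = 9500 s = 0.11 d.
C = 10.11·exp(−0.61·0.11) = 10.11·0.9351 = 9.45 mg/L.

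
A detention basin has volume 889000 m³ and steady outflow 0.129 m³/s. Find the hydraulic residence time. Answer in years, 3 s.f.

0.218 yr

Q = 0.129 m³/s × 3.156e+07 s/yr = 4.071e+06 m³/yr.
Hydraulic residence time τ = V/Q = 889000/4.071e+06 = 0.2184 yr.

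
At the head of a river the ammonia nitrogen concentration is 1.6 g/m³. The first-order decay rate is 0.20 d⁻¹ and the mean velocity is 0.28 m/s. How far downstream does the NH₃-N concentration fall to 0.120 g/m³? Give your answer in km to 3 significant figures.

From C = C₀·e^(−kt), t = ln(C₀/C)/k = ln(1.6/0.120)/0.20 = 2.59/0.20 = 12.95 d.
Distance = v·t = 0.28 m/s × 1.119e+06 s = 3.133e+05 m = 313.3 km.

313 km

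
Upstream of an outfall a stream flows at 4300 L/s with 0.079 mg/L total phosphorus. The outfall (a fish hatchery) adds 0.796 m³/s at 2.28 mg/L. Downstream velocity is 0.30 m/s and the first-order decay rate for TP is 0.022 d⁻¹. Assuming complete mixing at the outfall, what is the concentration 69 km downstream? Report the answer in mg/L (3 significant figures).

0.399 mg/L

4300 L/s = 4.3 m³/s.
After complete mixing, C₀ = (0.796·2.28 + 4.3·0.079) / 5.096 = 0.4228 mg/L.
Travel time t = 6.9e+04 m / 0.30 m/s = 2.3e+05 s = 2.662 d.
C = 0.4228·exp(−0.022·2.662) = 0.4228·0.9431 = 0.3987 mg/L.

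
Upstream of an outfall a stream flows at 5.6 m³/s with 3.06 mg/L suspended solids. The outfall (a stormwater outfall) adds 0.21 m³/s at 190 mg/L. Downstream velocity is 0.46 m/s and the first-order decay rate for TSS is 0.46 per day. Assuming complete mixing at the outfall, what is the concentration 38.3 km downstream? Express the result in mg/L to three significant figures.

After complete mixing, C₀ = (0.21·190 + 5.6·3.06) / 5.81 = 9.817 mg/L.
Travel time t = 3.83e+04 m / 0.46 m/s = 8.326e+04 s = 0.9637 d.
C = 9.817·exp(−0.46·0.9637) = 9.817·0.6419 = 6.302 mg/L.

6.30 mg/L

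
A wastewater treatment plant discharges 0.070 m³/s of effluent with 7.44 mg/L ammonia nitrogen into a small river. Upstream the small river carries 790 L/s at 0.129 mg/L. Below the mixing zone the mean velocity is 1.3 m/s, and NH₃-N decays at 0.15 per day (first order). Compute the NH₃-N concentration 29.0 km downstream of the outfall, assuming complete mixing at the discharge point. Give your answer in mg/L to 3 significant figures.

0.697 mg/L

790 L/s = 0.79 m³/s.
After complete mixing, C₀ = (0.07·7.44 + 0.79·0.129) / 0.86 = 0.7241 mg/L.
Travel time t = 2.9e+04 m / 1.3 m/s = 2.231e+04 s = 0.2582 d.
C = 0.7241·exp(−0.15·0.2582) = 0.7241·0.962 = 0.6966 mg/L.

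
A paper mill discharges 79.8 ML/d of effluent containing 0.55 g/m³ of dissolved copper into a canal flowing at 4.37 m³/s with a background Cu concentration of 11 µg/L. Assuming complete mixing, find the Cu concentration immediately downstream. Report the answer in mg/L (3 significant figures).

79.8 ML/d = 0.9236 m³/s.
11 µg/L = 0.011 mg/L.
Conservation of mass across the mixing zone: C = (0.9236·0.55 + 4.37·0.011) / (0.9236 + 4.37) = 0.5561/5.294 = 0.105 mg/L.

0.105 mg/L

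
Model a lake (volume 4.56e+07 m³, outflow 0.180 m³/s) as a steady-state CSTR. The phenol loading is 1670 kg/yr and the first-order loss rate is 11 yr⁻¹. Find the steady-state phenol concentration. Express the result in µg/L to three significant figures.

Outflow Q = 0.180 m³/s × 3.156e+07 s/yr = 5.68e+06 m³/yr.
Steady-state CSTR mass balance: W = Q·C + k·V·C, so C = W/(Q + kV).
Q + kV = 5.68e+06 + 11·4.56e+07 = 5.073e+08 m³/yr.
C = 1670/5.073e+08 = 3.292e-06 kg/m³ = 0.003292 mg/L = 3.292 µg/L.

3.29 µg/L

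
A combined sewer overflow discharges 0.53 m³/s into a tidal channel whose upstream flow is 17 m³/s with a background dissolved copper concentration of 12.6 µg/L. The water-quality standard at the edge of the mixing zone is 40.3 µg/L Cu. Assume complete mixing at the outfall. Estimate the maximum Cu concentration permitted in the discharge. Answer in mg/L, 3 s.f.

0.929 mg/L

12.6 µg/L = 0.0126 mg/L.
40.3 µg/L = 0.0403 mg/L.
Mass balance: 0.0403·17.53 = 0.53·Cₑ + 17·0.0126.
Cₑ = (0.7065 − 0.2142) / 0.53 = 0.9288 mg/L.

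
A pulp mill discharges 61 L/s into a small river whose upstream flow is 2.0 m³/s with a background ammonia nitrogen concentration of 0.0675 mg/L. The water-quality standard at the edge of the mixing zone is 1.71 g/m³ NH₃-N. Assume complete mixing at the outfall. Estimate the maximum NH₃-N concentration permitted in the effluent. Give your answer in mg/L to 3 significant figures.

55.6 mg/L

61 L/s = 0.061 m³/s.
Mass balance: 1.71·2.061 = 0.061·Cₑ + 2·0.0675.
Cₑ = (3.524 − 0.135) / 0.061 = 55.56 mg/L.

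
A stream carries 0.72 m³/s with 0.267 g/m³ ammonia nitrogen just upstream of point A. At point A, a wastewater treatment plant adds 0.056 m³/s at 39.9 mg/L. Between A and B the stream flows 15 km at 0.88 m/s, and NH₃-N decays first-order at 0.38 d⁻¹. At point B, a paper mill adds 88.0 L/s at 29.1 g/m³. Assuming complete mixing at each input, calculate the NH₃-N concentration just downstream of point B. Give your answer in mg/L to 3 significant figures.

After input A: C = (0.72·0.267 + 0.056·39.9) / 0.776 = 3.127 mg/L.
Over the 15 km reach to input B (t = 1.705e+04 s = 0.1973 d), decay gives C = 3.127·exp(−0.38·0.1973) = 2.901 mg/L.
88.0 L/s = 0.088 m³/s.
After input B: C = (0.776·2.901 + 0.088·29.1) / 0.864 = 5.57 mg/L.

5.57 mg/L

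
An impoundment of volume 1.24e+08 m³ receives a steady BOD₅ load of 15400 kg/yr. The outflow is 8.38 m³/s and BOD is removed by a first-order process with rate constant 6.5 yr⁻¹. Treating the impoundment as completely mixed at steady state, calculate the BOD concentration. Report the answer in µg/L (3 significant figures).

Outflow Q = 8.38 m³/s × 3.156e+07 s/yr = 2.645e+08 m³/yr.
Steady-state CSTR mass balance: W = Q·C + k·V·C, so C = W/(Q + kV).
Q + kV = 2.645e+08 + 6.5·1.24e+08 = 1.07e+09 m³/yr.
C = 15400/1.07e+09 = 1.439e-05 kg/m³ = 0.01439 mg/L = 14.39 µg/L.

14.4 µg/L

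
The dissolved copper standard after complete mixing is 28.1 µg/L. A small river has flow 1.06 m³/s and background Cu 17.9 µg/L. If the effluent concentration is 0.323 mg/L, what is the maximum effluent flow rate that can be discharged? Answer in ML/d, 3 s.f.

3.17 ML/d

17.9 µg/L = 0.0179 mg/L.
28.1 µg/L = 0.0281 mg/L.
Mass balance at complete mixing: C_std·(Q_w + Q_r) = Q_w·C_e + Q_r·C_b.
Rearranging, Q_w = Q_r·(C_std − C_b)/(C_e − C_std) = 1.06·(0.0281 − 0.0179) / (0.323 − 0.0281) = 0.03666 m³/s.
= 3.168 ML/d.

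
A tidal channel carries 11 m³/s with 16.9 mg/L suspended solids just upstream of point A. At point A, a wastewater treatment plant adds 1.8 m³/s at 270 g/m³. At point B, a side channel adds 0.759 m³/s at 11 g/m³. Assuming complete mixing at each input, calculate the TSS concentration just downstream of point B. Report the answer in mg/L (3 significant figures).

After input A: C = (11·16.9 + 1.8·270) / 12.8 = 52.49 mg/L.
After input B: C = (12.8·52.49 + 0.759·11) / 13.56 = 50.17 mg/L.

50.2 mg/L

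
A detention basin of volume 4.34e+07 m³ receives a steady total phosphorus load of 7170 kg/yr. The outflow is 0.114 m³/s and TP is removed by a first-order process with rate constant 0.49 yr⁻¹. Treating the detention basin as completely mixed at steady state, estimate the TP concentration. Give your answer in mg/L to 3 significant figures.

0.288 mg/L

Outflow Q = 0.114 m³/s × 3.156e+07 s/yr = 3.598e+06 m³/yr.
Steady-state CSTR mass balance: W = Q·C + k·V·C, so C = W/(Q + kV).
Q + kV = 3.598e+06 + 0.49·4.34e+07 = 2.486e+07 m³/yr.
C = 7170/2.486e+07 = 0.0002884 kg/m³ = 0.2884 mg/L.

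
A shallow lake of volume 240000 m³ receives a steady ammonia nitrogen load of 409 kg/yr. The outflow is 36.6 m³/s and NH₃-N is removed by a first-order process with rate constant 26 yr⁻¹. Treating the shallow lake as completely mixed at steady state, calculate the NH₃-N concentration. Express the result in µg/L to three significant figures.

0.352 µg/L

Outflow Q = 36.6 m³/s × 3.156e+07 s/yr = 1.155e+09 m³/yr.
Steady-state CSTR mass balance: W = Q·C + k·V·C, so C = W/(Q + kV).
Q + kV = 1.155e+09 + 26·240000 = 1.161e+09 m³/yr.
C = 409/1.161e+09 = 3.522e-07 kg/m³ = 0.0003522 mg/L = 0.3522 µg/L.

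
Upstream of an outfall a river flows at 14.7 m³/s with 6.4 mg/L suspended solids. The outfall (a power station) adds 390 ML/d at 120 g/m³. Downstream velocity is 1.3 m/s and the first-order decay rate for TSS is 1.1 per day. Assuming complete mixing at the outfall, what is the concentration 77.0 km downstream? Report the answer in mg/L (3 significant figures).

15.6 mg/L

390 ML/d = 4.514 m³/s.
After complete mixing, C₀ = (4.514·120 + 14.7·6.4) / 19.21 = 33.09 mg/L.
Travel time t = 7.7e+04 m / 1.3 m/s = 5.923e+04 s = 0.6855 d.
C = 33.09·exp(−1.1·0.6855) = 33.09·0.4704 = 15.57 mg/L.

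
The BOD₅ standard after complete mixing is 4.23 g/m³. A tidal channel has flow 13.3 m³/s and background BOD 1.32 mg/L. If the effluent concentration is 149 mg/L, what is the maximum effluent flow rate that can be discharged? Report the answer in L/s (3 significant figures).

Mass balance at complete mixing: C_std·(Q_w + Q_r) = Q_w·C_e + Q_r·C_b.
Rearranging, Q_w = Q_r·(C_std − C_b)/(C_e − C_std) = 13.3·(4.23 − 1.32) / (149 − 4.23) = 0.2673 m³/s.
= 267.3 L/s.

267 L/s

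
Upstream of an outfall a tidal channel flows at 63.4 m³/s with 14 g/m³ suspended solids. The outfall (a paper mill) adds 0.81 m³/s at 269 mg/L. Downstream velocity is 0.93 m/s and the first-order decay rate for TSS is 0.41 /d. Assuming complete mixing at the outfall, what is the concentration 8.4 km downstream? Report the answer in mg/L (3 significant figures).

After complete mixing, C₀ = (0.81·269 + 63.4·14) / 64.21 = 17.22 mg/L.
Travel time t = 8400 m / 0.93 m/s = 9032 s = 0.1045 d.
C = 17.22·exp(−0.41·0.1045) = 17.22·0.958 = 16.49 mg/L.

16.5 mg/L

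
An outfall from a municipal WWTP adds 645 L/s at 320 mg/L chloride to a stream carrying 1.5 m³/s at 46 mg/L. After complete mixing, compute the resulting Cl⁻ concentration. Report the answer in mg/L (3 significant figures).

645 L/s = 0.645 m³/s.
Conservation of mass across the mixing zone: C = (0.645·320 + 1.5·46) / (0.645 + 1.5) = 275.4/2.145 = 128.4 mg/L.

128 mg/L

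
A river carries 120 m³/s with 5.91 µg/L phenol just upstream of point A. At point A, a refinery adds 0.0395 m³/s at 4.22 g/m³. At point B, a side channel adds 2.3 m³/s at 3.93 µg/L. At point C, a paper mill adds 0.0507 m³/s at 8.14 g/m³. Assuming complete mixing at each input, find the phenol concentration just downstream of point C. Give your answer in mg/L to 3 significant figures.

0.0106 mg/L

5.91 µg/L = 0.00591 mg/L.
After input A: C = (120·0.00591 + 0.0395·4.22) / 120 = 0.007297 mg/L.
3.93 µg/L = 0.00393 mg/L.
After input B: C = (120·0.007297 + 2.3·0.00393) / 122.3 = 0.007233 mg/L.
After input C: C = (122.3·0.007233 + 0.0507·8.14) / 122.4 = 0.0106 mg/L.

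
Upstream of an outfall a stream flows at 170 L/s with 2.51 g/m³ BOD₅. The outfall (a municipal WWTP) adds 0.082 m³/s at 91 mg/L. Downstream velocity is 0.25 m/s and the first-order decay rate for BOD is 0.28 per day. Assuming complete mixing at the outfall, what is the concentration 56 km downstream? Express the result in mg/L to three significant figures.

15.1 mg/L

170 L/s = 0.17 m³/s.
After complete mixing, C₀ = (0.082·91 + 0.17·2.51) / 0.252 = 31.3 mg/L.
Travel time t = 5.6e+04 m / 0.25 m/s = 2.24e+05 s = 2.593 d.
C = 31.3·exp(−0.28·2.593) = 31.3·0.4839 = 15.15 mg/L.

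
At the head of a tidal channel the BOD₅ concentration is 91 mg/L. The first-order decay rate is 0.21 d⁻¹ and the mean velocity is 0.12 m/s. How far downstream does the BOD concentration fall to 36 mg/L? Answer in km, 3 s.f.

45.8 km

From C = C₀·e^(−kt), t = ln(C₀/C)/k = ln(91/36)/0.21 = 0.9273/0.21 = 4.416 d.
Distance = v·t = 0.12 m/s × 3.815e+05 s = 4.578e+04 m = 45.78 km.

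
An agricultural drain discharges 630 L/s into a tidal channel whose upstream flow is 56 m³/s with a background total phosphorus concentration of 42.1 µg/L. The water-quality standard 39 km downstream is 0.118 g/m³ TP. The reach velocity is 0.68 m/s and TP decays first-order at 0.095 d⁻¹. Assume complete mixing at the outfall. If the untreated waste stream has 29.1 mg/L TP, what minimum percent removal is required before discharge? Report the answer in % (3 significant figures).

74.0 %

630 L/s = 0.63 m³/s.
42.1 µg/L = 0.0421 mg/L.
Travel time to the compliance point: t = 3.9e+04/0.68 = 5.735e+04 s = 0.6638 d; decay factor exp(−0.095·0.6638) = 0.9389.
So the concentration just after mixing may be at most 0.118/0.9389 = 0.1257 mg/L.
Mass balance: 0.1257·56.63 = 0.63·Cₑ + 56·0.0421.
Cₑ = (7.117 − 2.358) / 0.63 = 7.555 mg/L.
Required removal = 1 − 7.555/29.1 = 74.04 %.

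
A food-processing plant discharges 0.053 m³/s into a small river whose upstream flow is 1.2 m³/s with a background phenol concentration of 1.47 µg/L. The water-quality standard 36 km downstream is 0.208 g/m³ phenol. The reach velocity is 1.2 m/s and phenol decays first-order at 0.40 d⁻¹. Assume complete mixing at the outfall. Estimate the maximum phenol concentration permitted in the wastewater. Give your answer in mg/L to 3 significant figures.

5.62 mg/L

1.47 µg/L = 0.00147 mg/L.
Travel time to the compliance point: t = 3.6e+04/1.2 = 3e+04 s = 0.3472 d; decay factor exp(−0.40·0.3472) = 0.8703.
So the concentration just after mixing may be at most 0.208/0.8703 = 0.239 mg/L.
Mass balance: 0.239·1.253 = 0.053·Cₑ + 1.2·0.00147.
Cₑ = (0.2995 − 0.001764) / 0.053 = 5.617 mg/L.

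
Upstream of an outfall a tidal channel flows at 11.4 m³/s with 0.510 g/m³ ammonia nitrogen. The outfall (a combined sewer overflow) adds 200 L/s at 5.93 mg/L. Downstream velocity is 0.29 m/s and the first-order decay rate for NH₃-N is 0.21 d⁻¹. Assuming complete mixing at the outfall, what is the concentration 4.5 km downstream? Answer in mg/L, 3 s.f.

200 L/s = 0.2 m³/s.
After complete mixing, C₀ = (0.2·5.93 + 11.4·0.51) / 11.6 = 0.6034 mg/L.
Travel time t = 4500 m / 0.29 m/s = 1.552e+04 s = 0.1796 d.
C = 0.6034·exp(−0.21·0.1796) = 0.6034·0.963 = 0.5811 mg/L.

0.581 mg/L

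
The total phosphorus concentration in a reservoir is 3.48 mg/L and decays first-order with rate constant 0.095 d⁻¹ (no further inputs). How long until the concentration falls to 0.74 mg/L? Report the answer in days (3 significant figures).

t = ln(C₀/C)/k = ln(3.48/0.74)/0.095 = 1.548/0.095 = 16.3 d.

16.3 d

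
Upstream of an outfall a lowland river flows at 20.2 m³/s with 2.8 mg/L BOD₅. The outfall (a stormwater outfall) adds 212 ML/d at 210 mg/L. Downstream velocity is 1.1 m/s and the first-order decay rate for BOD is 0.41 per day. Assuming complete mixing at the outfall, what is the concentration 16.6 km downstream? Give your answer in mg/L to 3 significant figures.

212 ML/d = 2.454 m³/s.
After complete mixing, C₀ = (2.454·210 + 20.2·2.8) / 22.65 = 25.24 mg/L.
Travel time t = 1.66e+04 m / 1.1 m/s = 1.509e+04 s = 0.1747 d.
C = 25.24·exp(−0.41·0.1747) = 25.24·0.9309 = 23.5 mg/L.

23.5 mg/L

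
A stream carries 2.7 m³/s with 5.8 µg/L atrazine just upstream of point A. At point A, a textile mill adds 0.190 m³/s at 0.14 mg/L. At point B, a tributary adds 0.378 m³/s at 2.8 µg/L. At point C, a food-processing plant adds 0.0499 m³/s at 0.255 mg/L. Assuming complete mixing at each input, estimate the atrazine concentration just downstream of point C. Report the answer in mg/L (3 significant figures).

5.8 µg/L = 0.0058 mg/L.
After input A: C = (2.7·0.0058 + 0.19·0.14) / 2.89 = 0.01462 mg/L.
2.8 µg/L = 0.0028 mg/L.
After input B: C = (2.89·0.01462 + 0.378·0.0028) / 3.268 = 0.01326 mg/L.
After input C: C = (3.268·0.01326 + 0.0499·0.255) / 3.318 = 0.01689 mg/L.

0.0169 mg/L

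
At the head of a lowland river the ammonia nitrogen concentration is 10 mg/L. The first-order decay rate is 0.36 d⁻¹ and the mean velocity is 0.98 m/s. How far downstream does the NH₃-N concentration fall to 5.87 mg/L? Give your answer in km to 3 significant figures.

From C = C₀·e^(−kt), t = ln(C₀/C)/k = ln(10/5.87)/0.36 = 0.5327/0.36 = 1.48 d.
Distance = v·t = 0.98 m/s × 1.279e+05 s = 1.253e+05 m = 125.3 km.

125 km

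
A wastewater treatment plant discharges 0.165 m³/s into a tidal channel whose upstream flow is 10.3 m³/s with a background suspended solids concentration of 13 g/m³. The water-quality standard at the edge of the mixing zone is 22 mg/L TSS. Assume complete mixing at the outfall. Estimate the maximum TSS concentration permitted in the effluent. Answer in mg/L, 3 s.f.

584 mg/L

Mass balance: 22·10.46 = 0.165·Cₑ + 10.3·13.
Cₑ = (230.2 − 133.9) / 0.165 = 583.8 mg/L.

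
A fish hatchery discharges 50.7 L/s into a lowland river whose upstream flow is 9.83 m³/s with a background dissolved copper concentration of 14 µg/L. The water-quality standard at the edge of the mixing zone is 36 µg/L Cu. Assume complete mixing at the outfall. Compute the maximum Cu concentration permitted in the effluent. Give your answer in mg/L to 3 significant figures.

50.7 L/s = 0.0507 m³/s.
14 µg/L = 0.014 mg/L.
36 µg/L = 0.036 mg/L.
Mass balance: 0.036·9.881 = 0.0507·Cₑ + 9.83·0.014.
Cₑ = (0.3557 − 0.1376) / 0.0507 = 4.301 mg/L.

4.30 mg/L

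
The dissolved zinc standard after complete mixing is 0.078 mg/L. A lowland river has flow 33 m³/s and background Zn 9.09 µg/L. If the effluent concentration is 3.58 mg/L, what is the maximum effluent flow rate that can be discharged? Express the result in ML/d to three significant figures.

56.1 ML/d

9.09 µg/L = 0.00909 mg/L.
Mass balance at complete mixing: C_std·(Q_w + Q_r) = Q_w·C_e + Q_r·C_b.
Rearranging, Q_w = Q_r·(C_std − C_b)/(C_e − C_std) = 33·(0.078 − 0.00909) / (3.58 − 0.078) = 0.6494 m³/s.
= 56.1 ML/d.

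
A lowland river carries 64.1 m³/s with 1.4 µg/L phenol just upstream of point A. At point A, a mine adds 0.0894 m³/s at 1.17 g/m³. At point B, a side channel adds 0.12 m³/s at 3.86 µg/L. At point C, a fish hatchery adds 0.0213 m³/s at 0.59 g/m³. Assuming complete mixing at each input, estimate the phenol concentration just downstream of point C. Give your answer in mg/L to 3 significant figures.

1.4 µg/L = 0.0014 mg/L.
After input A: C = (64.1·0.0014 + 0.0894·1.17) / 64.19 = 0.003028 mg/L.
3.86 µg/L = 0.00386 mg/L.
After input B: C = (64.19·0.003028 + 0.12·0.00386) / 64.31 = 0.003029 mg/L.
After input C: C = (64.31·0.003029 + 0.0213·0.59) / 64.33 = 0.003223 mg/L.

0.00322 mg/L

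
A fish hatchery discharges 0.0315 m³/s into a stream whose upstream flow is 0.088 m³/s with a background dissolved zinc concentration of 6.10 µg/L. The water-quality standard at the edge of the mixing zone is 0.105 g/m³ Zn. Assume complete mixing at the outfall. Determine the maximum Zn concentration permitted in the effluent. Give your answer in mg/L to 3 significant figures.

0.381 mg/L

6.10 µg/L = 0.0061 mg/L.
Mass balance: 0.105·0.1195 = 0.0315·Cₑ + 0.088·0.0061.
Cₑ = (0.01255 − 0.0005368) / 0.0315 = 0.3813 mg/L.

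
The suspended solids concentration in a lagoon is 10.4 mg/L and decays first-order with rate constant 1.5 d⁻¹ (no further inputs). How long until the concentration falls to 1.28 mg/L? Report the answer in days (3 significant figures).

1.40 d

t = ln(C₀/C)/k = ln(10.4/1.28)/1.5 = 2.095/1.5 = 1.397 d.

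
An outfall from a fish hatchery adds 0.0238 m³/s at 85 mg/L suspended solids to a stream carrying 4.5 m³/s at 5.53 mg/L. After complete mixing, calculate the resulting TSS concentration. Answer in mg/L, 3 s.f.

5.95 mg/L

By mass balance at complete mixing, C = (0.0238·85 + 4.5·5.53) / (0.0238 + 4.5) = 26.91/4.524 = 5.948 mg/L.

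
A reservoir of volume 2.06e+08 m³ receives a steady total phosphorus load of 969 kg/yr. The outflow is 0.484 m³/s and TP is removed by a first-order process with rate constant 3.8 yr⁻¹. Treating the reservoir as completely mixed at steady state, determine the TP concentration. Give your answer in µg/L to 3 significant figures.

1.21 µg/L

Outflow Q = 0.484 m³/s × 3.156e+07 s/yr = 1.527e+07 m³/yr.
Steady-state CSTR mass balance: W = Q·C + k·V·C, so C = W/(Q + kV).
Q + kV = 1.527e+07 + 3.8·2.06e+08 = 7.981e+08 m³/yr.
C = 969/7.981e+08 = 1.214e-06 kg/m³ = 0.001214 mg/L = 1.214 µg/L.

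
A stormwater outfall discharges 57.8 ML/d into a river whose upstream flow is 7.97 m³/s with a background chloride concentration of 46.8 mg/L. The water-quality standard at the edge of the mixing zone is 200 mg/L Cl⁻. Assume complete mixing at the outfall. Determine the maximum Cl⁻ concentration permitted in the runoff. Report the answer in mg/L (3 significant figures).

57.8 ML/d = 0.669 m³/s.
Mass balance: 200·8.639 = 0.669·Cₑ + 7.97·46.8.
Cₑ = (1728 − 373) / 0.669 = 2025 mg/L.

2030 mg/L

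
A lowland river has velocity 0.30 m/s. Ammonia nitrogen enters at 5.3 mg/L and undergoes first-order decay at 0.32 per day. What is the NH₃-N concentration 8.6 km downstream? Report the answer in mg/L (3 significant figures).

4.77 mg/L

Travel time t = 8.6 km / 0.30 m/s = 8600/0.30 = 2.867e+04 s = 0.3318 d.
First-order decay: C = 5.3·exp(−0.32·0.3318) = 5.3·0.8993 = 4.766 mg/L.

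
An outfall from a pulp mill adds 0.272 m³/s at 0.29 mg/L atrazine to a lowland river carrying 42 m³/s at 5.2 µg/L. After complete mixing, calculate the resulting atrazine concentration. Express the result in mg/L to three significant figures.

0.00703 mg/L

5.2 µg/L = 0.0052 mg/L.
Conservation of mass across the mixing zone: C = (0.272·0.29 + 42·0.0052) / (0.272 + 42) = 0.2973/42.27 = 0.007033 mg/L.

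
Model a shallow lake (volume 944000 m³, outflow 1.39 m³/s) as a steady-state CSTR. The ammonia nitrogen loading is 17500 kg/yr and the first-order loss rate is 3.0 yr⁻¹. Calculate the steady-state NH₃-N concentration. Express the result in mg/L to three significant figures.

0.375 mg/L

Outflow Q = 1.39 m³/s × 3.156e+07 s/yr = 4.387e+07 m³/yr.
Steady-state CSTR mass balance: W = Q·C + k·V·C, so C = W/(Q + kV).
Q + kV = 4.387e+07 + 3.0·944000 = 4.67e+07 m³/yr.
C = 17500/4.67e+07 = 0.0003748 kg/m³ = 0.3748 mg/L.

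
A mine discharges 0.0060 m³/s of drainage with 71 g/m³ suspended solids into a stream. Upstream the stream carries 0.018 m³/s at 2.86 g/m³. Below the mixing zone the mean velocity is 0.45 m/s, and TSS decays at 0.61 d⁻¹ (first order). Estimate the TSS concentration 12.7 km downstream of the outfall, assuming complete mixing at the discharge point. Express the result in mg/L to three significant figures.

After complete mixing, C₀ = (0.006·71 + 0.018·2.86) / 0.024 = 19.89 mg/L.
Travel time t = 1.27e+04 m / 0.45 m/s = 2.822e+04 s = 0.3266 d.
C = 19.89·exp(−0.61·0.3266) = 19.89·0.8193 = 16.3 mg/L.

16.3 mg/L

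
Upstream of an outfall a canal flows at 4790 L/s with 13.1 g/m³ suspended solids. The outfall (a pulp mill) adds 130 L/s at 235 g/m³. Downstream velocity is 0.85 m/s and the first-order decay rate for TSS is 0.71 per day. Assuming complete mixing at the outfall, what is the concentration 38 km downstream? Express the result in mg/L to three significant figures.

13.1 mg/L

130 L/s = 0.13 m³/s.
4790 L/s = 4.79 m³/s.
After complete mixing, C₀ = (0.13·235 + 4.79·13.1) / 4.92 = 18.96 mg/L.
Travel time t = 3.8e+04 m / 0.85 m/s = 4.471e+04 s = 0.5174 d.
C = 18.96·exp(−0.71·0.5174) = 18.96·0.6926 = 13.13 mg/L.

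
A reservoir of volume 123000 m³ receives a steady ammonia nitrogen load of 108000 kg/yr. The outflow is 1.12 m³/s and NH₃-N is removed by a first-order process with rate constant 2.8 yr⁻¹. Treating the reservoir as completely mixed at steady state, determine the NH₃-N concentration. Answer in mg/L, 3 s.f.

Outflow Q = 1.12 m³/s × 3.156e+07 s/yr = 3.534e+07 m³/yr.
Steady-state CSTR mass balance: W = Q·C + k·V·C, so C = W/(Q + kV).
Q + kV = 3.534e+07 + 2.8·123000 = 3.569e+07 m³/yr.
C = 108000/3.569e+07 = 0.003026 kg/m³ = 3.026 mg/L.

3.03 mg/L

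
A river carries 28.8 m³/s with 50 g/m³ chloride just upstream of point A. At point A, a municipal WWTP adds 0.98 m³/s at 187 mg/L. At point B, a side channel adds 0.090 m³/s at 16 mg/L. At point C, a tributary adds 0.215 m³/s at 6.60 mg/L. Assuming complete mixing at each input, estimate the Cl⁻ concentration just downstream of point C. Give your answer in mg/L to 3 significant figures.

After input A: C = (28.8·50 + 0.98·187) / 29.78 = 54.51 mg/L.
After input B: C = (29.78·54.51 + 0.09·16) / 29.87 = 54.39 mg/L.
After input C: C = (29.87·54.39 + 0.215·6.6) / 30.09 = 54.05 mg/L.

54.1 mg/L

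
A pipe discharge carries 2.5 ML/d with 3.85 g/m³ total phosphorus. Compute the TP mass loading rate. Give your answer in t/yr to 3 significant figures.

3.52 t/yr

2.5 ML/d = 0.02894 m³/s.
Mass flux = Q·C = 0.02894 m³/s × 3.85 g/m³ = 0.1114 g/s.
= 0.1114 g/s × 31.56 = 3.516 t/yr.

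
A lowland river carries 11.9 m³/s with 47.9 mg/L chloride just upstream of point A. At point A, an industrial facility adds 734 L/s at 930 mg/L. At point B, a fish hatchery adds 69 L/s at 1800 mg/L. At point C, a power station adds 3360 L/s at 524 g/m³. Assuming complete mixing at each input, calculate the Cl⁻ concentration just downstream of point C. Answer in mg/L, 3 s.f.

734 L/s = 0.734 m³/s.
After input A: C = (11.9·47.9 + 0.734·930) / 12.63 = 99.15 mg/L.
69 L/s = 0.069 m³/s.
After input B: C = (12.63·99.15 + 0.069·1800) / 12.7 = 108.4 mg/L.
3360 L/s = 3.36 m³/s.
After input C: C = (12.7·108.4 + 3.36·524) / 16.06 = 195.3 mg/L.

195 mg/L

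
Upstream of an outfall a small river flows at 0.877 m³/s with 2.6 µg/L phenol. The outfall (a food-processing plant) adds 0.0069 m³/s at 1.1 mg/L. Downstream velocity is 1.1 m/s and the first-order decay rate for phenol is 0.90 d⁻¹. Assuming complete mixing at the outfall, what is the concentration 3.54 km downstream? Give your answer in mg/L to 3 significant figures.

2.6 µg/L = 0.0026 mg/L.
After complete mixing, C₀ = (0.0069·1.1 + 0.877·0.0026) / 0.8839 = 0.01117 mg/L.
Travel time t = 3540 m / 1.1 m/s = 3218 s = 0.03725 d.
C = 0.01117·exp(−0.90·0.03725) = 0.01117·0.967 = 0.0108 mg/L.

0.0108 mg/L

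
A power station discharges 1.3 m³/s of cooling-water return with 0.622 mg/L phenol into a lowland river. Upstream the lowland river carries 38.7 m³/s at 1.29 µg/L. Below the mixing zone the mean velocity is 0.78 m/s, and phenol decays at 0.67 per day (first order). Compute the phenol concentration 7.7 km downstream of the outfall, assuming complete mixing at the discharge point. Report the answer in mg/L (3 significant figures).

1.29 µg/L = 0.00129 mg/L.
After complete mixing, C₀ = (1.3·0.622 + 38.7·0.00129) / 40 = 0.02146 mg/L.
Travel time t = 7700 m / 0.78 m/s = 9872 s = 0.1143 d.
C = 0.02146·exp(−0.67·0.1143) = 0.02146·0.9263 = 0.01988 mg/L.

0.0199 mg/L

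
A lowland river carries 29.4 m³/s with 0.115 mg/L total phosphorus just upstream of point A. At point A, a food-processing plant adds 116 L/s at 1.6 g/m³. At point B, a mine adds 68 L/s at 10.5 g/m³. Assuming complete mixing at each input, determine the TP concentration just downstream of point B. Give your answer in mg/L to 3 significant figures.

0.145 mg/L

116 L/s = 0.116 m³/s.
After input A: C = (29.4·0.115 + 0.116·1.6) / 29.52 = 0.1208 mg/L.
68 L/s = 0.068 m³/s.
After input B: C = (29.52·0.1208 + 0.068·10.5) / 29.58 = 0.1447 mg/L.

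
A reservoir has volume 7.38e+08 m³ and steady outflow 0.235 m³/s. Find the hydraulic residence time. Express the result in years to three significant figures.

Q = 0.235 m³/s × 3.156e+07 s/yr = 7.416e+06 m³/yr.
Hydraulic residence time τ = V/Q = 7.38e+08/7.416e+06 = 99.51 yr.

99.5 yr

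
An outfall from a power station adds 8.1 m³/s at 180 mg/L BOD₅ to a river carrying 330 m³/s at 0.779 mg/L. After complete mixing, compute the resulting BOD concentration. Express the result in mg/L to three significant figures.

5.07 mg/L

By mass balance at complete mixing, C = (8.1·180 + 330·0.779) / (8.1 + 330) = 1715/338.1 = 5.073 mg/L.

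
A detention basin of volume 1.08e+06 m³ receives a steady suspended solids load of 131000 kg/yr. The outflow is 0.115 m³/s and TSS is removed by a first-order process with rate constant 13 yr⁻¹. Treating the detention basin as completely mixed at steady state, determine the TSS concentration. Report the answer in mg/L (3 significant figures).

7.41 mg/L

Outflow Q = 0.115 m³/s × 3.156e+07 s/yr = 3.629e+06 m³/yr.
Steady-state CSTR mass balance: W = Q·C + k·V·C, so C = W/(Q + kV).
Q + kV = 3.629e+06 + 13·1.08e+06 = 1.767e+07 m³/yr.
C = 131000/1.767e+07 = 0.007414 kg/m³ = 7.414 mg/L.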